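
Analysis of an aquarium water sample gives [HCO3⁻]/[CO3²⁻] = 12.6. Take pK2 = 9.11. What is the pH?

pH = 8.01

From K2 = [H⁺][CO3²⁻]/[HCO3⁻]:  pH = pK2 − log₁₀([HCO3⁻]/[CO3²⁻])
log₁₀(12.6) = +1.100
pH = 9.11 − (+1.100) = 8.01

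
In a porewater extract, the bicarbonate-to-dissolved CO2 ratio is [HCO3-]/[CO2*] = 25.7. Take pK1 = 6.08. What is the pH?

From K1 = [H⁺][HCO3-]/[CO2*]:  pH = pK1 + log₁₀([HCO3-]/[CO2*])
log₁₀(25.7) = +1.410
pH = 6.08 + (+1.410) = 7.49

pH = 7.49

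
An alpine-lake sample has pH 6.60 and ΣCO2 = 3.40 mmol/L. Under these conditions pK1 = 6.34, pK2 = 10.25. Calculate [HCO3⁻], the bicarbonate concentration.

[HCO3⁻] = 2.19 mmol/L

α₁ = 1 / (1 + [H⁺]/K1 + K2/[H⁺]) = 1 / (1 + 10^-0.26 + 10^-3.65)
   = 1 / (1 + 0.54954 + 0.00022387) = 1/1.5498 = 0.6453
[HCO3⁻] = α₁ × DIC = 0.6453 × 3.40 = 2.19 mmol/L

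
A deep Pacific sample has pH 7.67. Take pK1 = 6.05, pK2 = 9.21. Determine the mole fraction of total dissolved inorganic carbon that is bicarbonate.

α₁ = 0.950

α₁ = 1 / (1 + [H⁺]/K1 + K2/[H⁺]) = 1 / (1 + 10^-1.62 + 10^-1.54)
   = 1 / (1 + 0.023988 + 0.028840) = 1/1.0528 = 0.9498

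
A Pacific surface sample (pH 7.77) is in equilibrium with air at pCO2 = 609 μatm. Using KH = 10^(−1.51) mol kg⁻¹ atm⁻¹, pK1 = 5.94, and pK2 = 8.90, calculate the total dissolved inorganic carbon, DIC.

[CO2*] = KH · pCO2 = 10^(−1.51) × 609×10^-6 = 1.882×10^-5 mol/kg
α₀ = 1/(1 + K1/[H⁺] + K1K2/[H⁺]²) = 1/(1 + 10^+1.83 + 10^+0.70) = 0.01358
DIC = [CO2*]/α₀ = 1.882×10^-5 / 0.01358 = 1.39 mmol/kg

DIC = 1.39 mmol/kg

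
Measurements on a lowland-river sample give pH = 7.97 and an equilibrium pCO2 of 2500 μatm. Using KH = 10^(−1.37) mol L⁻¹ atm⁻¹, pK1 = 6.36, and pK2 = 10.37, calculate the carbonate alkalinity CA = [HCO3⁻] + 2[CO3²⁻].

[CO2*] = KH · pCO2 = 10^(−1.37) × 2500×10^-6 = 1.066×10^-4 mol/L
α₀ = 1/(1 + K1/[H⁺] + K1K2/[H⁺]²) = 1/(1 + 10^+1.61 + 10^-0.79) = 0.02387
DIC = [CO2*]/α₀ = 1.066×10^-4 / 0.02387 = 4.468 mmol/L
CA = (α₁ + 2α₂)·DIC = (0.9723 + 2×0.003871) × 4.468 = 4.38 mmol/L

CA = 4.38 mmol/L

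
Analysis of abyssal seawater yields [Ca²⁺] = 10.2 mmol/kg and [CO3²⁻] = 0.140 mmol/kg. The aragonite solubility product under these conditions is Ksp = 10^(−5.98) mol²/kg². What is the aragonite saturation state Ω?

Ω = 1.36

Ksp = 10^(−5.98) = 1.047×10^-6
Ω = [Ca²⁺][CO3²⁻]/Ksp = (10.2×10^-3)(0.140×10^-3) / 1.047×10^-6 = 1.36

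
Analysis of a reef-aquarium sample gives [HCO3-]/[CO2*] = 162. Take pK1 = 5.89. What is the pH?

From K1 = [H⁺][HCO3-]/[CO2*]:  pH = pK1 + log₁₀([HCO3-]/[CO2*])
log₁₀(162) = +2.210
pH = 5.89 + (+2.210) = 8.10

pH = 8.10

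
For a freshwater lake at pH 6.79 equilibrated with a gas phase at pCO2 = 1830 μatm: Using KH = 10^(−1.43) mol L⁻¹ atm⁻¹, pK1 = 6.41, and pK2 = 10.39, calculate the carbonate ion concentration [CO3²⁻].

[CO3²⁻] = 0.0410 μmol/L

[CO2*] = KH · pCO2 = 10^(−1.43) × 1830×10^-6 = 6.799×10^-5 mol/L
α₀ = 1/(1 + K1/[H⁺] + K1K2/[H⁺]²) = 1/(1 + 10^+0.38 + 10^-3.22) = 0.2942
DIC = [CO2*]/α₀ = 6.799×10^-5 / 0.2942 = 0.2311 mmol/L
[CO3²⁻] = α₂·DIC; α₂ = 0.0001773, so [CO3²⁻] = 0.0001773 × 0.2311 = 4.10×10^-5 mmol/L = 0.0410 μmol/L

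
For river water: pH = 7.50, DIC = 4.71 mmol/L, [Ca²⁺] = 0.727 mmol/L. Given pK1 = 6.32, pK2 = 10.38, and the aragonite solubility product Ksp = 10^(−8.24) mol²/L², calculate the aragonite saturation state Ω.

Ω = 0.735

α₂ = 1 / (1 + [H⁺]/K2 + [H⁺]²/(K1K2)) = 1 / (1 + 10^+2.88 + 10^+1.70)
   = 1 / (1 + 758.58 + 50.119) = 1/809.70 = 0.001235
[CO3²⁻] = α₂ × DIC = 0.001235 × 4.71 = 0.005817 mmol/L = 5.817 μmol/L
Ksp = 10^(−8.24) = 5.754×10^-9
Ω = [Ca²⁺][CO3²⁻]/Ksp = (0.727×10^-3)(5.817×10^-6) / 5.754×10^-9 = 0.735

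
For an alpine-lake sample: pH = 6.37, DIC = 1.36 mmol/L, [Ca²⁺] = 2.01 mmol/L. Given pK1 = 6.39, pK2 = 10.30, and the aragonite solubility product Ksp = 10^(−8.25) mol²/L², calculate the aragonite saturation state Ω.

Ω = 0.0279

α₂ = 1 / (1 + [H⁺]/K2 + [H⁺]²/(K1K2)) = 1 / (1 + 10^+3.93 + 10^+3.95)
   = 1 / (1 + 8511.4 + 8912.5) = 1/1.7425×10^4 = 5.739×10^-5
[CO3²⁻] = α₂ × DIC = 5.739×10^-5 × 1.36 = 7.805×10^-5 mmol/L = 0.07805 μmol/L
Ksp = 10^(−8.25) = 5.623×10^-9
Ω = [Ca²⁺][CO3²⁻]/Ksp = (2.01×10^-3)(7.805×10^-8) / 5.623×10^-9 = 0.0279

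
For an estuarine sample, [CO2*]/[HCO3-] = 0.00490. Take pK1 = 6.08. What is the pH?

From K1 = [H⁺][HCO3-]/[CO2*]:  pH = pK1 − log₁₀([CO2*]/[HCO3-])
log₁₀(0.00490) = -2.310
pH = 6.08 − (-2.310) = 8.39

pH = 8.39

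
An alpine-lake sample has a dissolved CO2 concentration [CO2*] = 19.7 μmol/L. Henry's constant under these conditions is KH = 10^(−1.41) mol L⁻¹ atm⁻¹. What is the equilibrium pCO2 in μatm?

pCO2 = 506 μatm

KH = 10^(−1.41) = 3.890×10^-2 mol L⁻¹ atm⁻¹
pCO2 = [CO2*]/KH = 19.7×10^-6 / 3.890×10^-2 = 5.06×10^-4 atm = 506 μatm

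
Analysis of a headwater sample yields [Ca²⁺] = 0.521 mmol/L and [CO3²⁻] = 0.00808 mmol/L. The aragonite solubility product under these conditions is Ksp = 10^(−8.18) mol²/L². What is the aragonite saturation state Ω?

Ksp = 10^(−8.18) = 6.607×10^-9
Ω = [Ca²⁺][CO3²⁻]/Ksp = (0.521×10^-3)(0.00808×10^-3) / 6.607×10^-9 = 0.637

Ω = 0.637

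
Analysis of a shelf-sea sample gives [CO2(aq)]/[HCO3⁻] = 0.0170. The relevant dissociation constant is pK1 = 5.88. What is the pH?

From K1 = [H⁺][HCO3⁻]/[CO2(aq)]:  pH = pK1 − log₁₀([CO2(aq)]/[HCO3⁻])
log₁₀(0.0170) = -1.770
pH = 5.88 − (-1.770) = 7.65

pH = 7.65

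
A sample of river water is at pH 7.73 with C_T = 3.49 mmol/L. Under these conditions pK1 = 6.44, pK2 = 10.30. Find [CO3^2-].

[CO3²⁻] = 8.91 μmol/L

α₂ = 1 / (1 + [H⁺]/K2 + [H⁺]²/(K1K2)) = 1 / (1 + 10^+2.57 + 10^+1.28)
   = 1 / (1 + 371.54 + 19.055) = 1/391.59 = 0.002554
[CO3²⁻] = α₂ × DIC = 0.002554 × 3.49 = 0.00891 mmol/L = 8.91 μmol/L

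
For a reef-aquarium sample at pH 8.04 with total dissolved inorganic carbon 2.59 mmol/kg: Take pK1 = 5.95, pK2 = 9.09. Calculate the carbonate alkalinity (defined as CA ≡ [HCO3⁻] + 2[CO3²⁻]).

CA = [HCO3⁻] + 2[CO3²⁻] = (α₁ + 2α₂)·DIC
At pH 8.04: [H⁺]/K1 = 10^-2.09 = 0.0081283, K2/[H⁺] = 10^-1.05 = 0.089125
α₁ = 1/(1 + 0.0081283 + 0.089125) = 1/1.0973 = 0.9114; α₂ = α₁·K2/[H⁺] = 0.08123
α₁ + 2α₂ = 1.0738
CA = 1.0738 × 2.59 = 2.78 mmol/kg

CA = 2.78 mmol/kg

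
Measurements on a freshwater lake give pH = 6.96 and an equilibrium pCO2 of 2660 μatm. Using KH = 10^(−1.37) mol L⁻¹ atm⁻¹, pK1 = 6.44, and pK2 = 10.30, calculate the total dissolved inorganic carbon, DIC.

[CO2*] = KH · pCO2 = 10^(−1.37) × 2660×10^-6 = 1.135×10^-4 mol/L
α₀ = 1/(1 + K1/[H⁺] + K1K2/[H⁺]²) = 1/(1 + 10^+0.52 + 10^-2.82) = 0.2319
DIC = [CO2*]/α₀ = 1.135×10^-4 / 0.2319 = 0.489 mmol/L

DIC = 0.489 mmol/L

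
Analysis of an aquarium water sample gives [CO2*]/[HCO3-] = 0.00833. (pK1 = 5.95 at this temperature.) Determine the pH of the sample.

pH = 8.03

From K1 = [H⁺][HCO3-]/[CO2*]:  pH = pK1 − log₁₀([CO2*]/[HCO3-])
log₁₀(0.00833) = -2.079
pH = 5.95 − (-2.079) = 8.03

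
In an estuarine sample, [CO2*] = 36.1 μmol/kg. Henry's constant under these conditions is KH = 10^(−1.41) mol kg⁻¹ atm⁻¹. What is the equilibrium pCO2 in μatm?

pCO2 = 928 μatm

KH = 10^(−1.41) = 3.890×10^-2 mol kg⁻¹ atm⁻¹
pCO2 = [CO2*]/KH = 36.1×10^-6 / 3.890×10^-2 = 9.28×10^-4 atm = 928 μatm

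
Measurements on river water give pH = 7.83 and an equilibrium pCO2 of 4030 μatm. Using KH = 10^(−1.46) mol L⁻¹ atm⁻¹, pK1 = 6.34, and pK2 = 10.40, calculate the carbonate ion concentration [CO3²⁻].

[CO3²⁻] = 11.6 μmol/L

[CO2*] = KH · pCO2 = 10^(−1.46) × 4030×10^-6 = 1.397×10^-4 mol/L
α₀ = 1/(1 + K1/[H⁺] + K1K2/[H⁺]²) = 1/(1 + 10^+1.49 + 10^-1.08) = 0.03126
DIC = [CO2*]/α₀ = 1.397×10^-4 / 0.03126 = 4.470 mmol/L
[CO3²⁻] = α₂·DIC; α₂ = 0.002600, so [CO3²⁻] = 0.002600 × 4.470 = 0.0116 mmol/L = 11.6 μmol/L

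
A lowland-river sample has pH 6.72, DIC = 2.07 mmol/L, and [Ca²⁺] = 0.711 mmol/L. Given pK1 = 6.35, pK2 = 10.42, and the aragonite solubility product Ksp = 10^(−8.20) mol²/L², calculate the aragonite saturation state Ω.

Ω = 0.0326

α₂ = 1 / (1 + [H⁺]/K2 + [H⁺]²/(K1K2)) = 1 / (1 + 10^+3.70 + 10^+3.33)
   = 1 / (1 + 5011.9 + 2138.0) = 1/7150.8 = 0.0001398
[CO3²⁻] = α₂ × DIC = 0.0001398 × 2.07 = 0.0002895 mmol/L = 0.2895 μmol/L
Ksp = 10^(−8.20) = 6.310×10^-9
Ω = [Ca²⁺][CO3²⁻]/Ksp = (0.711×10^-3)(2.895×10^-7) / 6.310×10^-9 = 0.0326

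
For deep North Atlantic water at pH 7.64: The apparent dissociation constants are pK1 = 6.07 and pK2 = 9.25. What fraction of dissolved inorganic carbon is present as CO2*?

α₀ = 0.0256

α₀ = 1 / (1 + K1/[H⁺] + K1K2/[H⁺]²) = 1 / (1 + 10^+1.57 + 10^-0.04)
   = 1 / (1 + 37.154 + 0.91201) = 1/39.066 = 0.02560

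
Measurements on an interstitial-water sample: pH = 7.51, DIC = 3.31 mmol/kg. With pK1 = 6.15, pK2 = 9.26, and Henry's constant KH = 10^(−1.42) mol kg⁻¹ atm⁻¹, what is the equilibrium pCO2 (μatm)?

pCO2 = 3580 μatm

α₀ = 1 / (1 + K1/[H⁺] + K1K2/[H⁺]²) = 1 / (1 + 10^+1.36 + 10^-0.39)
   = 1 / (1 + 22.909 + 0.40738) = 1/24.316 = 0.04113
[CO2*] = α₀ × DIC = 0.04113 × 3.31 = 0.1361 mmol/kg
pCO2 = [CO2*]/KH = 1.361×10^-4 / 3.802×10^-2 = 3580 μatm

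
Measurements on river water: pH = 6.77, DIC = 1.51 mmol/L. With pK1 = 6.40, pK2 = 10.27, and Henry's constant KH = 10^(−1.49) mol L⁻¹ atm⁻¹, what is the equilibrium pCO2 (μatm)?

α₀ = 1 / (1 + K1/[H⁺] + K1K2/[H⁺]²) = 1 / (1 + 10^+0.37 + 10^-3.13)
   = 1 / (1 + 2.3442 + 0.00074131) = 1/3.3450 = 0.2990
[CO2*] = α₀ × DIC = 0.2990 × 1.51 = 0.4514 mmol/L
pCO2 = [CO2*]/KH = 4.514×10^-4 / 3.236×10^-2 = 1.40×10^4 μatm

pCO2 = 1.40×10^4 μatm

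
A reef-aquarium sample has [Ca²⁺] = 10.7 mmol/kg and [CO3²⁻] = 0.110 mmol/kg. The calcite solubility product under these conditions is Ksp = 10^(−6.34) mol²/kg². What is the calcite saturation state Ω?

Ω = 2.57

Ksp = 10^(−6.34) = 4.571×10^-7
Ω = [Ca²⁺][CO3²⁻]/Ksp = (10.7×10^-3)(0.110×10^-3) / 4.571×10^-7 = 2.57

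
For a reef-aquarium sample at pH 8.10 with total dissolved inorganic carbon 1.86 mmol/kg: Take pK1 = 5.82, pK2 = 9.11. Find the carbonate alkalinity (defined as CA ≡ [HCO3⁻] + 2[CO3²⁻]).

CA = 2.02 mmol/kg

CA = [HCO3⁻] + 2[CO3²⁻] = (α₁ + 2α₂)·DIC
At pH 8.10: [H⁺]/K1 = 10^-2.28 = 0.0052481, K2/[H⁺] = 10^-1.01 = 0.097724
α₁ = 1/(1 + 0.0052481 + 0.097724) = 1/1.1030 = 0.9066; α₂ = α₁·K2/[H⁺] = 0.08860
α₁ + 2α₂ = 1.0838
CA = 1.0838 × 1.86 = 2.02 mmol/kg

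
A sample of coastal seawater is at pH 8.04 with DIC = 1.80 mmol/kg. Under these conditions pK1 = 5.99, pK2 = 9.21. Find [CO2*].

[CO2*] = 14.9 μmol/kg

α₀ = 1 / (1 + K1/[H⁺] + K1K2/[H⁺]²) = 1 / (1 + 10^+2.05 + 10^+0.88)
   = 1 / (1 + 112.20 + 7.5858) = 1/120.79 = 0.008279
[CO2*] = α₀ × DIC = 0.008279 × 1.80 = 0.0149 mmol/kg = 14.9 μmol/kg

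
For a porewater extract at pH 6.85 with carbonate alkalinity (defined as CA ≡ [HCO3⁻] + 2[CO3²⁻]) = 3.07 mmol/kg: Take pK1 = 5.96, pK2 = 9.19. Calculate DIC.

DIC = 3.45 mmol/kg

CA = [HCO3⁻] + 2[CO3²⁻] = (α₁ + 2α₂)·DIC
At pH 6.85: [H⁺]/K1 = 10^-0.89 = 0.12882, K2/[H⁺] = 10^-2.34 = 0.0045709
α₁ = 1/(1 + 0.12882 + 0.0045709) = 1/1.1334 = 0.8823; α₂ = α₁·K2/[H⁺] = 0.004033
α₁ + 2α₂ = 0.8904
DIC = CA / (α₁ + 2α₂) = 3.07 / 0.8904 = 3.45 mmol/kg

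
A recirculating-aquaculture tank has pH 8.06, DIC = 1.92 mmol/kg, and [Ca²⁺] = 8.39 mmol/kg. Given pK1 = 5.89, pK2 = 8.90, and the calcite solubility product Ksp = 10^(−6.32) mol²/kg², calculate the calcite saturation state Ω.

Ω = 4.23

α₂ = 1 / (1 + [H⁺]/K2 + [H⁺]²/(K1K2)) = 1 / (1 + 10^+0.84 + 10^-1.33)
   = 1 / (1 + 6.9183 + 0.046774) = 1/7.9651 = 0.1255
[CO3²⁻] = α₂ × DIC = 0.1255 × 1.92 = 0.2411 mmol/kg
Ksp = 10^(−6.32) = 4.786×10^-7
Ω = [Ca²⁺][CO3²⁻]/Ksp = (8.39×10^-3)(2.411×10^-4) / 4.786×10^-7 = 4.23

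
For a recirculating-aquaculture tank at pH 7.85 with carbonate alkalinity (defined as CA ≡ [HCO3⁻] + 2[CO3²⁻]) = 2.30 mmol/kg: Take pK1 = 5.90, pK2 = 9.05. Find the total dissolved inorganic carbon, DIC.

DIC = 2.19 mmol/kg

CA = [HCO3⁻] + 2[CO3²⁻] = (α₁ + 2α₂)·DIC
At pH 7.85: [H⁺]/K1 = 10^-1.95 = 0.011220, K2/[H⁺] = 10^-1.20 = 0.063096
α₁ = 1/(1 + 0.011220 + 0.063096) = 1/1.0743 = 0.9308; α₂ = α₁·K2/[H⁺] = 0.05873
α₁ + 2α₂ = 1.0483
DIC = CA / (α₁ + 2α₂) = 2.30 / 1.0483 = 2.19 mmol/kg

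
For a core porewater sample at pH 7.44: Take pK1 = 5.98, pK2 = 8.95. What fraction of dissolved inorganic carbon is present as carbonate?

α₂ = 0.0290

α₂ = 1 / (1 + [H⁺]/K2 + [H⁺]²/(K1K2)) = 1 / (1 + 10^+1.51 + 10^+0.05)
   = 1 / (1 + 32.359 + 1.1220) = 1/34.481 = 0.02900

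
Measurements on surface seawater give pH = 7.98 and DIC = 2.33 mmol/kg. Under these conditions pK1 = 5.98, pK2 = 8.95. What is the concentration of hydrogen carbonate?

[HCO3⁻] = 2.09 mmol/kg

α₁ = 1 / (1 + [H⁺]/K1 + K2/[H⁺]) = 1 / (1 + 10^-2.00 + 10^-0.97)
   = 1 / (1 + 0.010000 + 0.10715) = 1/1.1172 = 0.8951
[HCO3⁻] = α₁ × DIC = 0.8951 × 2.33 = 2.09 mmol/kg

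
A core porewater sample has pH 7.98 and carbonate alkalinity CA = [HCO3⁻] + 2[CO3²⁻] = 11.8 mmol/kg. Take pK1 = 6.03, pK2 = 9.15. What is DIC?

CA = [HCO3⁻] + 2[CO3²⁻] = (α₁ + 2α₂)·DIC
At pH 7.98: [H⁺]/K1 = 10^-1.95 = 0.011220, K2/[H⁺] = 10^-1.17 = 0.067608
α₁ = 1/(1 + 0.011220 + 0.067608) = 1/1.0788 = 0.9269; α₂ = α₁·K2/[H⁺] = 0.06267
α₁ + 2α₂ = 1.0523
DIC = CA / (α₁ + 2α₂) = 11.8 / 1.0523 = 11.2 mmol/kg

DIC = 11.2 mmol/kg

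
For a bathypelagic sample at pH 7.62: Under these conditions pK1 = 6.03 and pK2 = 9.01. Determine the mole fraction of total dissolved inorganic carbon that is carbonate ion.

α₂ = 1 / (1 + [H⁺]/K2 + [H⁺]²/(K1K2)) = 1 / (1 + 10^+1.39 + 10^-0.20)
   = 1 / (1 + 24.547 + 0.63096) = 1/26.178 = 0.03820

α₂ = 0.0382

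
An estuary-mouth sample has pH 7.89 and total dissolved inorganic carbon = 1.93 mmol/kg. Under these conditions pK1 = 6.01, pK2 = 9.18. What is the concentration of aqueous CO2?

α₀ = 1 / (1 + K1/[H⁺] + K1K2/[H⁺]²) = 1 / (1 + 10^+1.88 + 10^+0.59)
   = 1 / (1 + 75.858 + 3.8905) = 1/80.748 = 0.01238
[CO2*] = α₀ × DIC = 0.01238 × 1.93 = 0.0239 mmol/kg

[CO2*] = 0.0239 mmol/kg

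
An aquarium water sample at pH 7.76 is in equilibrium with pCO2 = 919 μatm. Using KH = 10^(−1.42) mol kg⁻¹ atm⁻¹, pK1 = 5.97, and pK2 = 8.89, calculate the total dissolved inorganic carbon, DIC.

[CO2*] = KH · pCO2 = 10^(−1.42) × 919×10^-6 = 3.494×10^-5 mol/kg
α₀ = 1/(1 + K1/[H⁺] + K1K2/[H⁺]²) = 1/(1 + 10^+1.79 + 10^+0.66) = 0.01487
DIC = [CO2*]/α₀ = 3.494×10^-5 / 0.01487 = 2.35 mmol/kg

DIC = 2.35 mmol/kg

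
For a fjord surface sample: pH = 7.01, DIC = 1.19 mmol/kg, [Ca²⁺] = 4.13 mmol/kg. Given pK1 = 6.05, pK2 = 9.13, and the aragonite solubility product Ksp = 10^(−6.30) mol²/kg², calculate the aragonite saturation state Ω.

Ω = 0.0666

α₂ = 1 / (1 + [H⁺]/K2 + [H⁺]²/(K1K2)) = 1 / (1 + 10^+2.12 + 10^+1.16)
   = 1 / (1 + 131.83 + 14.454) = 1/147.28 = 0.006790
[CO3²⁻] = α₂ × DIC = 0.006790 × 1.19 = 0.008080 mmol/kg = 8.080 μmol/kg
Ksp = 10^(−6.30) = 5.012×10^-7
Ω = [Ca²⁺][CO3²⁻]/Ksp = (4.13×10^-3)(8.080×10^-6) / 5.012×10^-7 = 0.0666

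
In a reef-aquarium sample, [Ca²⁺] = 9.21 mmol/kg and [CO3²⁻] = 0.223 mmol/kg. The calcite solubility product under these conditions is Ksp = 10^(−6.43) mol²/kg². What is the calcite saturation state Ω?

Ω = 5.53

Ksp = 10^(−6.43) = 3.715×10^-7
Ω = [Ca²⁺][CO3²⁻]/Ksp = (9.21×10^-3)(0.223×10^-3) / 3.715×10^-7 = 5.53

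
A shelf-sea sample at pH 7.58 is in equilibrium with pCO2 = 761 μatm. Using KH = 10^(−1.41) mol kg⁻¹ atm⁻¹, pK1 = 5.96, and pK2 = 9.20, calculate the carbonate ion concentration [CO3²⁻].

[CO2*] = KH · pCO2 = 10^(−1.41) × 761×10^-6 = 2.961×10^-5 mol/kg
α₀ = 1/(1 + K1/[H⁺] + K1K2/[H⁺]²) = 1/(1 + 10^+1.62 + 10^+0.00) = 0.02289
DIC = [CO2*]/α₀ = 2.961×10^-5 / 0.02289 = 1.293 mmol/kg
[CO3²⁻] = α₂·DIC; α₂ = 0.02289, so [CO3²⁻] = 0.02289 × 1.293 = 0.0296 mmol/kg

[CO3²⁻] = 0.0296 mmol/kg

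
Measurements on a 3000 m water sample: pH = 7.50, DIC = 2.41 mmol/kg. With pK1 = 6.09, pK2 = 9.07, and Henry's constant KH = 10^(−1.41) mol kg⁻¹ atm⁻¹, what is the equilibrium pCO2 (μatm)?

pCO2 = 2260 μatm

α₀ = 1 / (1 + K1/[H⁺] + K1K2/[H⁺]²) = 1 / (1 + 10^+1.41 + 10^-0.16)
   = 1 / (1 + 25.704 + 0.69183) = 1/27.396 = 0.03650
[CO2*] = α₀ × DIC = 0.03650 × 2.41 = 0.08797 mmol/kg
pCO2 = [CO2*]/KH = 8.797×10^-5 / 3.890×10^-2 = 2260 μatm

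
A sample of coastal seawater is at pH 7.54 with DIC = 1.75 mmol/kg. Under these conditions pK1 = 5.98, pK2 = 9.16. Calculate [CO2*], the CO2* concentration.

[CO2*] = 0.0458 mmol/kg

α₀ = 1 / (1 + K1/[H⁺] + K1K2/[H⁺]²) = 1 / (1 + 10^+1.56 + 10^-0.06)
   = 1 / (1 + 36.308 + 0.87096) = 1/38.179 = 0.02619
[CO2*] = α₀ × DIC = 0.02619 × 1.75 = 0.0458 mmol/kg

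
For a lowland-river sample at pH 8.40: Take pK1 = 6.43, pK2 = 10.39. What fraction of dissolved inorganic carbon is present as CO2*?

α₀ = 0.0105

α₀ = 1 / (1 + K1/[H⁺] + K1K2/[H⁺]²) = 1 / (1 + 10^+1.97 + 10^-0.02)
   = 1 / (1 + 93.325 + 0.95499) = 1/95.280 = 0.01050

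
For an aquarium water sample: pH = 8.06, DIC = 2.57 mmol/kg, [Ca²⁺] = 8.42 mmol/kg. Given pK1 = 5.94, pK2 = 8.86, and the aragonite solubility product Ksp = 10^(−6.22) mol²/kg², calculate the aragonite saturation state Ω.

Ω = 4.88

α₂ = 1 / (1 + [H⁺]/K2 + [H⁺]²/(K1K2)) = 1 / (1 + 10^+0.80 + 10^-1.32)
   = 1 / (1 + 6.3096 + 0.047863) = 1/7.3574 = 0.1359
[CO3²⁻] = α₂ × DIC = 0.1359 × 2.57 = 0.3493 mmol/kg
Ksp = 10^(−6.22) = 6.026×10^-7
Ω = [Ca²⁺][CO3²⁻]/Ksp = (8.42×10^-3)(3.493×10^-4) / 6.026×10^-7 = 4.88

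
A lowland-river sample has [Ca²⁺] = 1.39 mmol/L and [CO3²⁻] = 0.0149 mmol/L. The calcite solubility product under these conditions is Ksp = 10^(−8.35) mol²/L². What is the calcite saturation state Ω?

Ω = 4.64

Ksp = 10^(−8.35) = 4.467×10^-9
Ω = [Ca²⁺][CO3²⁻]/Ksp = (1.39×10^-3)(0.0149×10^-3) / 4.467×10^-9 = 4.64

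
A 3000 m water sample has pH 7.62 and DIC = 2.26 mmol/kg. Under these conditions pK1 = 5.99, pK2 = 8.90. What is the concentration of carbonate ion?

α₂ = 1 / (1 + [H⁺]/K2 + [H⁺]²/(K1K2)) = 1 / (1 + 10^+1.28 + 10^-0.35)
   = 1 / (1 + 19.055 + 0.44668) = 1/20.501 = 0.04878
[CO3²⁻] = α₂ × DIC = 0.04878 × 2.26 = 0.110 mmol/kg

[CO3²⁻] = 0.110 mmol/kg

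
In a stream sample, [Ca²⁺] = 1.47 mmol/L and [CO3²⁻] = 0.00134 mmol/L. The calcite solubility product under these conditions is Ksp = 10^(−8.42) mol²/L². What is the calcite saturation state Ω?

Ksp = 10^(−8.42) = 3.802×10^-9
Ω = [Ca²⁺][CO3²⁻]/Ksp = (1.47×10^-3)(0.00134×10^-3) / 3.802×10^-9 = 0.518

Ω = 0.518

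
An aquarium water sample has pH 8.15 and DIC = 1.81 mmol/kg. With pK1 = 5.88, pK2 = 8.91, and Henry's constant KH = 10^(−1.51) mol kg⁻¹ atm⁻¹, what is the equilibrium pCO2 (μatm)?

pCO2 = 267 μatm

α₀ = 1 / (1 + K1/[H⁺] + K1K2/[H⁺]²) = 1 / (1 + 10^+2.27 + 10^+1.51)
   = 1 / (1 + 186.21 + 32.359) = 1/219.57 = 0.004554
[CO2*] = α₀ × DIC = 0.004554 × 1.81 = 0.008243 mmol/kg = 8.243 μmol/kg
pCO2 = [CO2*]/KH = 8.243×10^-6 / 3.090×10^-2 = 267 μatm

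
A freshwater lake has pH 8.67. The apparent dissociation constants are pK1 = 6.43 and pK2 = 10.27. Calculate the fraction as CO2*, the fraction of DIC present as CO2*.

α₀ = 1 / (1 + K1/[H⁺] + K1K2/[H⁺]²) = 1 / (1 + 10^+2.24 + 10^+0.64)
   = 1 / (1 + 173.78 + 4.3652) = 1/179.15 = 0.005582

α₀ = 0.00558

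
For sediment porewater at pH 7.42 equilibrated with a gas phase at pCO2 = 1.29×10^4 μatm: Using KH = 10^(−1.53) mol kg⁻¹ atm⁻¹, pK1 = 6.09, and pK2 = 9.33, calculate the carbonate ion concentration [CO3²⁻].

[CO3²⁻] = 0.100 mmol/kg

[CO2*] = KH · pCO2 = 10^(−1.53) × 1.29×10^4×10^-6 = 3.807×10^-4 mol/kg
α₀ = 1/(1 + K1/[H⁺] + K1K2/[H⁺]²) = 1/(1 + 10^+1.33 + 10^-0.58) = 0.04416
DIC = [CO2*]/α₀ = 3.807×10^-4 / 0.04416 = 8.620 mmol/kg
[CO3²⁻] = α₂·DIC; α₂ = 0.01162, so [CO3²⁻] = 0.01162 × 8.620 = 0.100 mmol/kg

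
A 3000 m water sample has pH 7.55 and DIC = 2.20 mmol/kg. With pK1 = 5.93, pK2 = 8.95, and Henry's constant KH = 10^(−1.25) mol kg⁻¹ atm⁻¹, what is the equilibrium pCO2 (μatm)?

pCO2 = 882 μatm

α₀ = 1 / (1 + K1/[H⁺] + K1K2/[H⁺]²) = 1 / (1 + 10^+1.62 + 10^+0.22)
   = 1 / (1 + 41.687 + 1.6596) = 1/44.347 = 0.02255
[CO2*] = α₀ × DIC = 0.02255 × 2.20 = 0.04961 mmol/kg
pCO2 = [CO2*]/KH = 4.961×10^-5 / 5.623×10^-2 = 882 μatm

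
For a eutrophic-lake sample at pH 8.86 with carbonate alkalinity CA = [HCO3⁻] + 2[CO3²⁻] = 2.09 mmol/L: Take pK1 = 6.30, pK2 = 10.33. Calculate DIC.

CA = [HCO3⁻] + 2[CO3²⁻] = (α₁ + 2α₂)·DIC
At pH 8.86: [H⁺]/K1 = 10^-2.56 = 0.0027542, K2/[H⁺] = 10^-1.47 = 0.033884
α₁ = 1/(1 + 0.0027542 + 0.033884) = 1/1.0366 = 0.9647; α₂ = α₁·K2/[H⁺] = 0.03269
α₁ + 2α₂ = 1.0300
DIC = CA / (α₁ + 2α₂) = 2.09 / 1.0300 = 2.03 mmol/L

DIC = 2.03 mmol/L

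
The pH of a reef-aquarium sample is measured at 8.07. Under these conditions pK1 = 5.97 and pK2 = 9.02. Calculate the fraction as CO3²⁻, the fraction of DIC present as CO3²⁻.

α₂ = 1 / (1 + [H⁺]/K2 + [H⁺]²/(K1K2)) = 1 / (1 + 10^+0.95 + 10^-1.15)
   = 1 / (1 + 8.9125 + 0.070795) = 1/9.9833 = 0.1002

α₂ = 0.100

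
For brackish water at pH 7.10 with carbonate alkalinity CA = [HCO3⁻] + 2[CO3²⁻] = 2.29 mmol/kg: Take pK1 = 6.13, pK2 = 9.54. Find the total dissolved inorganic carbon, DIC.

CA = [HCO3⁻] + 2[CO3²⁻] = (α₁ + 2α₂)·DIC
At pH 7.10: [H⁺]/K1 = 10^-0.97 = 0.10715, K2/[H⁺] = 10^-2.44 = 0.0036308
α₁ = 1/(1 + 0.10715 + 0.0036308) = 1/1.1108 = 0.9003; α₂ = α₁·K2/[H⁺] = 0.003269
α₁ + 2α₂ = 0.9068
DIC = CA / (α₁ + 2α₂) = 2.29 / 0.9068 = 2.53 mmol/kg

DIC = 2.53 mmol/kg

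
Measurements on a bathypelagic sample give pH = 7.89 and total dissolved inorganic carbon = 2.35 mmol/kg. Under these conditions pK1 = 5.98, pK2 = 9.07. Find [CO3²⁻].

α₂ = 1 / (1 + [H⁺]/K2 + [H⁺]²/(K1K2)) = 1 / (1 + 10^+1.18 + 10^-0.73)
   = 1 / (1 + 15.136 + 0.18621) = 1/16.322 = 0.06127
[CO3²⁻] = α₂ × DIC = 0.06127 × 2.35 = 0.144 mmol/kg

[CO3²⁻] = 0.144 mmol/kg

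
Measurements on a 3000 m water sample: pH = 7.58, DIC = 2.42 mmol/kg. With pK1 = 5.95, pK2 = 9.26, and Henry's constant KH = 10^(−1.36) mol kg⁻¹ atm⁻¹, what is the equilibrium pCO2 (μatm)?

pCO2 = 1240 μatm

α₀ = 1 / (1 + K1/[H⁺] + K1K2/[H⁺]²) = 1 / (1 + 10^+1.63 + 10^-0.05)
   = 1 / (1 + 42.658 + 0.89125) = 1/44.549 = 0.02245
[CO2*] = α₀ × DIC = 0.02245 × 2.42 = 0.05432 mmol/kg
pCO2 = [CO2*]/KH = 5.432×10^-5 / 4.365×10^-2 = 1240 μatm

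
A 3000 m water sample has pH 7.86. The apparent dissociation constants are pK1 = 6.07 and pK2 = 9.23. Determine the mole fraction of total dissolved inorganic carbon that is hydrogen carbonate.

α₁ = 1 / (1 + [H⁺]/K1 + K2/[H⁺]) = 1 / (1 + 10^-1.79 + 10^-1.37)
   = 1 / (1 + 0.016218 + 0.042658) = 1/1.0589 = 0.9444

α₁ = 0.944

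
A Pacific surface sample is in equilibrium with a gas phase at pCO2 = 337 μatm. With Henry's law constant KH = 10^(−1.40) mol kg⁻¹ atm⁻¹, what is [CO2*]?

KH = 10^(−1.40) = 3.981×10^-2 mol kg⁻¹ atm⁻¹
[CO2*] = KH · pCO2 = 3.981×10^-2 × 337×10^-6 atm = 1.34×10^-5 mol/kg

[CO2*] = 13.4 μmol/kg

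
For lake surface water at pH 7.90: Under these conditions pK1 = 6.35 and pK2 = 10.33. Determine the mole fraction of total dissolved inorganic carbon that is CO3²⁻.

α₂ = 0.00360

α₂ = 1 / (1 + [H⁺]/K2 + [H⁺]²/(K1K2)) = 1 / (1 + 10^+2.43 + 10^+0.88)
   = 1 / (1 + 269.15 + 7.5858) = 1/277.74 = 0.003600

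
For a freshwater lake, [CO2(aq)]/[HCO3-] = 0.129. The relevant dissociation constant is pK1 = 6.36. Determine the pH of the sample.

From K1 = [H⁺][HCO3-]/[CO2(aq)]:  pH = pK1 − log₁₀([CO2(aq)]/[HCO3-])
log₁₀(0.129) = -0.889
pH = 6.36 − (-0.889) = 7.25

pH = 7.25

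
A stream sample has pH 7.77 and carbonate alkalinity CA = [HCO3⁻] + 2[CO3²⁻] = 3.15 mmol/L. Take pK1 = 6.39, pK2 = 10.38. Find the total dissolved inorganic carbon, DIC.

CA = [HCO3⁻] + 2[CO3²⁻] = (α₁ + 2α₂)·DIC
At pH 7.77: [H⁺]/K1 = 10^-1.38 = 0.041687, K2/[H⁺] = 10^-2.61 = 0.0024547
α₁ = 1/(1 + 0.041687 + 0.0024547) = 1/1.0441 = 0.9577; α₂ = α₁·K2/[H⁺] = 0.002351
α₁ + 2α₂ = 0.9624
DIC = CA / (α₁ + 2α₂) = 3.15 / 0.9624 = 3.27 mmol/L

DIC = 3.27 mmol/L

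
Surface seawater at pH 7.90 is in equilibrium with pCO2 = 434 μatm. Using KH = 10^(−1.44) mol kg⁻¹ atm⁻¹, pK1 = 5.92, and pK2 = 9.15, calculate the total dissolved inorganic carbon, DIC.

DIC = 1.61 mmol/kg

[CO2*] = KH · pCO2 = 10^(−1.44) × 434×10^-6 = 1.576×10^-5 mol/kg
α₀ = 1/(1 + K1/[H⁺] + K1K2/[H⁺]²) = 1/(1 + 10^+1.98 + 10^+0.73) = 0.009816
DIC = [CO2*]/α₀ = 1.576×10^-5 / 0.009816 = 1.61 mmol/kg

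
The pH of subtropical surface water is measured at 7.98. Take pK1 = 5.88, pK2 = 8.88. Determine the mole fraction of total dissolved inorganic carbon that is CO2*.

α₀ = 1 / (1 + K1/[H⁺] + K1K2/[H⁺]²) = 1 / (1 + 10^+2.10 + 10^+1.20)
   = 1 / (1 + 125.89 + 15.849) = 1/142.74 = 0.007006

α₀ = 0.00701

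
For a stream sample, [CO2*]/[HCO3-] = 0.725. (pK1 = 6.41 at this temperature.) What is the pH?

pH = 6.55

From K1 = [H⁺][HCO3-]/[CO2*]:  pH = pK1 − log₁₀([CO2*]/[HCO3-])
log₁₀(0.725) = -0.140
pH = 6.41 − (-0.140) = 6.55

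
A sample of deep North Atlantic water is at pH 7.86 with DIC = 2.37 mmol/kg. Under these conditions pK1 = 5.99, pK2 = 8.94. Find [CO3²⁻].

[CO3²⁻] = 0.180 mmol/kg

α₂ = 1 / (1 + [H⁺]/K2 + [H⁺]²/(K1K2)) = 1 / (1 + 10^+1.08 + 10^-0.79)
   = 1 / (1 + 12.023 + 0.16218) = 1/13.185 = 0.07584
[CO3²⁻] = α₂ × DIC = 0.07584 × 2.37 = 0.180 mmol/kg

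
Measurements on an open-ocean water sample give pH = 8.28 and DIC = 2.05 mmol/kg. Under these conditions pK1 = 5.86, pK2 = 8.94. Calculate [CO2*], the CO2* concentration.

α₀ = 1 / (1 + K1/[H⁺] + K1K2/[H⁺]²) = 1 / (1 + 10^+2.42 + 10^+1.76)
   = 1 / (1 + 263.03 + 57.544) = 1/321.57 = 0.003110
[CO2*] = α₀ × DIC = 0.003110 × 2.05 = 0.00637 mmol/kg = 6.37 μmol/kg

[CO2*] = 6.37 μmol/kg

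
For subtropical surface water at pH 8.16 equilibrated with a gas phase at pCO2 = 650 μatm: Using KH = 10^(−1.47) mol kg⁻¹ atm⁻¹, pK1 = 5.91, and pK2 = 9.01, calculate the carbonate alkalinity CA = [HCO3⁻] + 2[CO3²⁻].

CA = 5.02 mmol/kg

[CO2*] = KH · pCO2 = 10^(−1.47) × 650×10^-6 = 2.202×10^-5 mol/kg
α₀ = 1/(1 + K1/[H⁺] + K1K2/[H⁺]²) = 1/(1 + 10^+2.25 + 10^+1.40) = 0.004903
DIC = [CO2*]/α₀ = 2.202×10^-5 / 0.004903 = 4.492 mmol/kg
CA = (α₁ + 2α₂)·DIC = (0.8719 + 2×0.1232) × 4.492 = 5.02 mmol/kg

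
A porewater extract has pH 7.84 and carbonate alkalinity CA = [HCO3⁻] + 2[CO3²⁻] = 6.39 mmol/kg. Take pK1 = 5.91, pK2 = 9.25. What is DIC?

DIC = 6.23 mmol/kg

CA = [HCO3⁻] + 2[CO3²⁻] = (α₁ + 2α₂)·DIC
At pH 7.84: [H⁺]/K1 = 10^-1.93 = 0.011749, K2/[H⁺] = 10^-1.41 = 0.038905
α₁ = 1/(1 + 0.011749 + 0.038905) = 1/1.0507 = 0.9518; α₂ = α₁·K2/[H⁺] = 0.03703
α₁ + 2α₂ = 1.0258
DIC = CA / (α₁ + 2α₂) = 6.39 / 1.0258 = 6.23 mmol/kg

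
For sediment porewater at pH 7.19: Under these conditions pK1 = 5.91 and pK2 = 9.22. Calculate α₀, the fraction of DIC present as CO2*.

α₀ = 1 / (1 + K1/[H⁺] + K1K2/[H⁺]²) = 1 / (1 + 10^+1.28 + 10^-0.75)
   = 1 / (1 + 19.055 + 0.17783) = 1/20.232 = 0.04943

α₀ = 0.0494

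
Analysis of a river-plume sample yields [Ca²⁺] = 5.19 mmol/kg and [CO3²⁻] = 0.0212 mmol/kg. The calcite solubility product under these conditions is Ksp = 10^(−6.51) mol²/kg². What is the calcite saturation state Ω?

Ksp = 10^(−6.51) = 3.090×10^-7
Ω = [Ca²⁺][CO3²⁻]/Ksp = (5.19×10^-3)(0.0212×10^-3) / 3.090×10^-7 = 0.356

Ω = 0.356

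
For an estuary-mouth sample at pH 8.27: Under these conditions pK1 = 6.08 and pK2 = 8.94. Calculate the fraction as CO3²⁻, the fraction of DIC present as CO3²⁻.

α₂ = 0.175

α₂ = 1 / (1 + [H⁺]/K2 + [H⁺]²/(K1K2)) = 1 / (1 + 10^+0.67 + 10^-1.52)
   = 1 / (1 + 4.6774 + 0.030200) = 1/5.7076 = 0.1752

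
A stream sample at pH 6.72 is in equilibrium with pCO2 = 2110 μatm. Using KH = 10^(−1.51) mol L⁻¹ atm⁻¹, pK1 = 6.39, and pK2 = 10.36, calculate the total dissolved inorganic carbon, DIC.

DIC = 0.205 mmol/L

[CO2*] = KH · pCO2 = 10^(−1.51) × 2110×10^-6 = 6.521×10^-5 mol/L
α₀ = 1/(1 + K1/[H⁺] + K1K2/[H⁺]²) = 1/(1 + 10^+0.33 + 10^-3.31) = 0.3186
DIC = [CO2*]/α₀ = 6.521×10^-5 / 0.3186 = 0.205 mmol/L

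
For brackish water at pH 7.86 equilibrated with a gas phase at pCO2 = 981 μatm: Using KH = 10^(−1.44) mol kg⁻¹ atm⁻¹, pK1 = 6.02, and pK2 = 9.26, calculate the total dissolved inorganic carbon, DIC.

[CO2*] = KH · pCO2 = 10^(−1.44) × 981×10^-6 = 3.562×10^-5 mol/kg
α₀ = 1/(1 + K1/[H⁺] + K1K2/[H⁺]²) = 1/(1 + 10^+1.84 + 10^+0.44) = 0.01371
DIC = [CO2*]/α₀ = 3.562×10^-5 / 0.01371 = 2.60 mmol/kg

DIC = 2.60 mmol/kg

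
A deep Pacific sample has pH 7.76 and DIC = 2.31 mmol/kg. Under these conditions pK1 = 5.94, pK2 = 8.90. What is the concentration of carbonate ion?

[CO3²⁻] = 0.154 mmol/kg

α₂ = 1 / (1 + [H⁺]/K2 + [H⁺]²/(K1K2)) = 1 / (1 + 10^+1.14 + 10^-0.68)
   = 1 / (1 + 13.804 + 0.20893) = 1/15.013 = 0.06661
[CO3²⁻] = α₂ × DIC = 0.06661 × 2.31 = 0.154 mmol/kg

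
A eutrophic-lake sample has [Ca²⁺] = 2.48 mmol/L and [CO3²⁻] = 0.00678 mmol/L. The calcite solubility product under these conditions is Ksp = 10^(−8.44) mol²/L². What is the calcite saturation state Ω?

Ω = 4.63

Ksp = 10^(−8.44) = 3.631×10^-9
Ω = [Ca²⁺][CO3²⁻]/Ksp = (2.48×10^-3)(0.00678×10^-3) / 3.631×10^-9 = 4.63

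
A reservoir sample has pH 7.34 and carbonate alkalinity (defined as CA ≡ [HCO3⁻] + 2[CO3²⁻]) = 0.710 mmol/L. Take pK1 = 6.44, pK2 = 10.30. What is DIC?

CA = [HCO3⁻] + 2[CO3²⁻] = (α₁ + 2α₂)·DIC
At pH 7.34: [H⁺]/K1 = 10^-0.90 = 0.12589, K2/[H⁺] = 10^-2.96 = 0.0010965
α₁ = 1/(1 + 0.12589 + 0.0010965) = 1/1.1270 = 0.8873; α₂ = α₁·K2/[H⁺] = 0.0009729
α₁ + 2α₂ = 0.8893
DIC = CA / (α₁ + 2α₂) = 0.710 / 0.8893 = 0.798 mmol/L

DIC = 0.798 mmol/L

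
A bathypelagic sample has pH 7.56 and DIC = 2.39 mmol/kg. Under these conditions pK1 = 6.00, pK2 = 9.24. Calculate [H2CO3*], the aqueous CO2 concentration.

α₀ = 1 / (1 + K1/[H⁺] + K1K2/[H⁺]²) = 1 / (1 + 10^+1.56 + 10^-0.12)
   = 1 / (1 + 36.308 + 0.75858) = 1/38.066 = 0.02627
[CO2*] = α₀ × DIC = 0.02627 × 2.39 = 0.0628 mmol/kg

[CO2*] = 0.0628 mmol/kg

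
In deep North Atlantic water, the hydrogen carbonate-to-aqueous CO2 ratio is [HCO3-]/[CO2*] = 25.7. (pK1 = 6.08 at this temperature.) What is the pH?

From K1 = [H⁺][HCO3-]/[CO2*]:  pH = pK1 + log₁₀([HCO3-]/[CO2*])
log₁₀(25.7) = +1.410
pH = 6.08 + (+1.410) = 7.49

pH = 7.49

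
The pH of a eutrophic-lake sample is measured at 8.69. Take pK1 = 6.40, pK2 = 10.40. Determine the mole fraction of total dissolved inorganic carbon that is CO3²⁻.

α₂ = 1 / (1 + [H⁺]/K2 + [H⁺]²/(K1K2)) = 1 / (1 + 10^+1.71 + 10^-0.58)
   = 1 / (1 + 51.286 + 0.26303) = 1/52.549 = 0.01903

α₂ = 0.0190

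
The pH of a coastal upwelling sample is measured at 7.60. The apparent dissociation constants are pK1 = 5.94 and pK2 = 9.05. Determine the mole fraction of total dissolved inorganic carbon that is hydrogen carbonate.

α₁ = 0.946

α₁ = 1 / (1 + [H⁺]/K1 + K2/[H⁺]) = 1 / (1 + 10^-1.66 + 10^-1.45)
   = 1 / (1 + 0.021878 + 0.035481) = 1/1.0574 = 0.9458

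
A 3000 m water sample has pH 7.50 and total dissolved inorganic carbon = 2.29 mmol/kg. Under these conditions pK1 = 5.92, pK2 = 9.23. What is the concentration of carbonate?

[CO3²⁻] = 0.0408 mmol/kg

α₂ = 1 / (1 + [H⁺]/K2 + [H⁺]²/(K1K2)) = 1 / (1 + 10^+1.73 + 10^+0.15)
   = 1 / (1 + 53.703 + 1.4125) = 1/56.116 = 0.01782
[CO3²⁻] = α₂ × DIC = 0.01782 × 2.29 = 0.0408 mmol/kg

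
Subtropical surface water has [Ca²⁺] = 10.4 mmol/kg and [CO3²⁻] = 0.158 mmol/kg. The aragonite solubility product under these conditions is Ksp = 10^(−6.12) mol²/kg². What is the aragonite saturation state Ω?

Ksp = 10^(−6.12) = 7.586×10^-7
Ω = [Ca²⁺][CO3²⁻]/Ksp = (10.4×10^-3)(0.158×10^-3) / 7.586×10^-7 = 2.17

Ω = 2.17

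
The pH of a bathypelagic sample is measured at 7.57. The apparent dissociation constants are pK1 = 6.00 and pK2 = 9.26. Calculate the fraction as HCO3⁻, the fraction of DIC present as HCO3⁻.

α₁ = 0.955

α₁ = 1 / (1 + [H⁺]/K1 + K2/[H⁺]) = 1 / (1 + 10^-1.57 + 10^-1.69)
   = 1 / (1 + 0.026915 + 0.020417) = 1/1.0473 = 0.9548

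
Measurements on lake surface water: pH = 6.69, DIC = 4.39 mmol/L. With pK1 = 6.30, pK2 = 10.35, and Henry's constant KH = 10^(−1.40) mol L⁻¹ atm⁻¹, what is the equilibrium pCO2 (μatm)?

pCO2 = 3.19×10^4 μatm

α₀ = 1 / (1 + K1/[H⁺] + K1K2/[H⁺]²) = 1 / (1 + 10^+0.39 + 10^-3.27)
   = 1 / (1 + 2.4547 + 0.00053703) = 1/3.4552 = 0.2894
[CO2*] = α₀ × DIC = 0.2894 × 4.39 = 1.271 mmol/L
pCO2 = [CO2*]/KH = 1.271×10^-3 / 3.981×10^-2 = 3.19×10^4 μatm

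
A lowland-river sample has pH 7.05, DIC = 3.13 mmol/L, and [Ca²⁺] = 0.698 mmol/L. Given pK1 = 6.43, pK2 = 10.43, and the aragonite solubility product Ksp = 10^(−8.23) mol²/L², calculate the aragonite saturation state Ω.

α₂ = 1 / (1 + [H⁺]/K2 + [H⁺]²/(K1K2)) = 1 / (1 + 10^+3.38 + 10^+2.76)
   = 1 / (1 + 2398.8 + 575.44) = 1/2975.3 = 0.0003361
[CO3²⁻] = α₂ × DIC = 0.0003361 × 3.13 = 0.001052 mmol/L = 1.052 μmol/L
Ksp = 10^(−8.23) = 5.888×10^-9
Ω = [Ca²⁺][CO3²⁻]/Ksp = (0.698×10^-3)(1.052×10^-6) / 5.888×10^-9 = 0.125

Ω = 0.125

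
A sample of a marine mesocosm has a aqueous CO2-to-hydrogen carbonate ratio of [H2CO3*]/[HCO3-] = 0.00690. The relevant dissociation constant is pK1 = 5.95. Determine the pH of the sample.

From K1 = [H⁺][HCO3-]/[H2CO3*]:  pH = pK1 − log₁₀([H2CO3*]/[HCO3-])
log₁₀(0.00690) = -2.161
pH = 5.95 − (-2.161) = 8.11

pH = 8.11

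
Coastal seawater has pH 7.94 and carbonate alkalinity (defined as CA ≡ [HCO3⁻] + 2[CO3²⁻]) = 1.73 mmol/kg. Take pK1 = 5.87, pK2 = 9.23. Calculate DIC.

CA = [HCO3⁻] + 2[CO3²⁻] = (α₁ + 2α₂)·DIC
At pH 7.94: [H⁺]/K1 = 10^-2.07 = 0.0085114, K2/[H⁺] = 10^-1.29 = 0.051286
α₁ = 1/(1 + 0.0085114 + 0.051286) = 1/1.0598 = 0.9436; α₂ = α₁·K2/[H⁺] = 0.04839
α₁ + 2α₂ = 1.0404
DIC = CA / (α₁ + 2α₂) = 1.73 / 1.0404 = 1.66 mmol/kg

DIC = 1.66 mmol/kg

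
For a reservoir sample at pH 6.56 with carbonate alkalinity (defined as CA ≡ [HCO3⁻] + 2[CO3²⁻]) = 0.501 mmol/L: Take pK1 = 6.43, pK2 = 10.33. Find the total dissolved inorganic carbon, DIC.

CA = [HCO3⁻] + 2[CO3²⁻] = (α₁ + 2α₂)·DIC
At pH 6.56: [H⁺]/K1 = 10^-0.13 = 0.74131, K2/[H⁺] = 10^-3.77 = 0.00016982
α₁ = 1/(1 + 0.74131 + 0.00016982) = 1/1.7415 = 0.5742; α₂ = α₁·K2/[H⁺] = 9.752×10^-5
α₁ + 2α₂ = 0.5744
DIC = CA / (α₁ + 2α₂) = 0.501 / 0.5744 = 0.872 mmol/L

DIC = 0.872 mmol/L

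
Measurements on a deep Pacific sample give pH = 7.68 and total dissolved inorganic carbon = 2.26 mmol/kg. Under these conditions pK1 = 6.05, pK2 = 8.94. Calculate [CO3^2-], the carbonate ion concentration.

α₂ = 1 / (1 + [H⁺]/K2 + [H⁺]²/(K1K2)) = 1 / (1 + 10^+1.26 + 10^-0.37)
   = 1 / (1 + 18.197 + 0.42658) = 1/19.624 = 0.05096
[CO3²⁻] = α₂ × DIC = 0.05096 × 2.26 = 0.115 mmol/kg

[CO3²⁻] = 0.115 mmol/kg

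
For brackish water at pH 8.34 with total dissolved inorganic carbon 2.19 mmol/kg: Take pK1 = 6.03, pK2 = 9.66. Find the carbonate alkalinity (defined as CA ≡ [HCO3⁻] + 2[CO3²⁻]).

CA = [HCO3⁻] + 2[CO3²⁻] = (α₁ + 2α₂)·DIC
At pH 8.34: [H⁺]/K1 = 10^-2.31 = 0.0048978, K2/[H⁺] = 10^-1.32 = 0.047863
α₁ = 1/(1 + 0.0048978 + 0.047863) = 1/1.0528 = 0.9499; α₂ = α₁·K2/[H⁺] = 0.04546
α₁ + 2α₂ = 1.0408
CA = 1.0408 × 2.19 = 2.28 mmol/kg

CA = 2.28 mmol/kg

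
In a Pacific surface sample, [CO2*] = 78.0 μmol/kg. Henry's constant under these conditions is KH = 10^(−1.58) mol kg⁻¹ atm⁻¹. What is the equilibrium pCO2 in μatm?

pCO2 = 2970 μatm

KH = 10^(−1.58) = 2.630×10^-2 mol kg⁻¹ atm⁻¹
pCO2 = [CO2*]/KH = 78.0×10^-6 / 2.630×10^-2 = 2.97×10^-3 atm = 2970 μatm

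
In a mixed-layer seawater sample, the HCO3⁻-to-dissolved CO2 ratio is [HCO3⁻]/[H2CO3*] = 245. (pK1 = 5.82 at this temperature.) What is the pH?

From K1 = [H⁺][HCO3⁻]/[H2CO3*]:  pH = pK1 + log₁₀([HCO3⁻]/[H2CO3*])
log₁₀(245) = +2.389
pH = 5.82 + (+2.389) = 8.21

pH = 8.21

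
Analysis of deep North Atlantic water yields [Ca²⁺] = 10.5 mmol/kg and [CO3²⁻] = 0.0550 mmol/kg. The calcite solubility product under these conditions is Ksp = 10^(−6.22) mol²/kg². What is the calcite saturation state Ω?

Ksp = 10^(−6.22) = 6.026×10^-7
Ω = [Ca²⁺][CO3²⁻]/Ksp = (10.5×10^-3)(0.0550×10^-3) / 6.026×10^-7 = 0.958

Ω = 0.958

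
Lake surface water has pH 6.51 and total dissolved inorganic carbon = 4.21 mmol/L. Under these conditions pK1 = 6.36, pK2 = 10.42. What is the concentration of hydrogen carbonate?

[HCO3⁻] = 2.46 mmol/L

α₁ = 1 / (1 + [H⁺]/K1 + K2/[H⁺]) = 1 / (1 + 10^-0.15 + 10^-3.91)
   = 1 / (1 + 0.70795 + 0.00012303) = 1/1.7081 = 0.5855
[HCO3⁻] = α₁ × DIC = 0.5855 × 4.21 = 2.46 mmol/L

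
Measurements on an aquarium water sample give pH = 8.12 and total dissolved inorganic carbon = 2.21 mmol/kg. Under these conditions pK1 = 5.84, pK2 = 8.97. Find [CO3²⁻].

α₂ = 1 / (1 + [H⁺]/K2 + [H⁺]²/(K1K2)) = 1 / (1 + 10^+0.85 + 10^-1.43)
   = 1 / (1 + 7.0795 + 0.037154) = 1/8.1166 = 0.1232
[CO3²⁻] = α₂ × DIC = 0.1232 × 2.21 = 0.272 mmol/kg

[CO3²⁻] = 0.272 mmol/kg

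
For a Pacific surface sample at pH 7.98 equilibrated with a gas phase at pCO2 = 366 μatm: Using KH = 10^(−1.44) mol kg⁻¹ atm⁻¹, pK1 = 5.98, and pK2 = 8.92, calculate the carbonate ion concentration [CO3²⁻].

[CO2*] = KH · pCO2 = 10^(−1.44) × 366×10^-6 = 1.329×10^-5 mol/kg
α₀ = 1/(1 + K1/[H⁺] + K1K2/[H⁺]²) = 1/(1 + 10^+2.00 + 10^+1.06) = 0.008890
DIC = [CO2*]/α₀ = 1.329×10^-5 / 0.008890 = 1.495 mmol/kg
[CO3²⁻] = α₂·DIC; α₂ = 0.1021, so [CO3²⁻] = 0.1021 × 1.495 = 0.153 mmol/kg

[CO3²⁻] = 0.153 mmol/kg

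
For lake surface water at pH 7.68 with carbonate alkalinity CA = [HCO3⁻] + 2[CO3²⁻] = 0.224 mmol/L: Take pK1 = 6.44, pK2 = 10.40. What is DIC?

DIC = 0.236 mmol/L

CA = [HCO3⁻] + 2[CO3²⁻] = (α₁ + 2α₂)·DIC
At pH 7.68: [H⁺]/K1 = 10^-1.24 = 0.057544, K2/[H⁺] = 10^-2.72 = 0.0019055
α₁ = 1/(1 + 0.057544 + 0.0019055) = 1/1.0594 = 0.9439; α₂ = α₁·K2/[H⁺] = 0.001799
α₁ + 2α₂ = 0.9475
DIC = CA / (α₁ + 2α₂) = 0.224 / 0.9475 = 0.236 mmol/L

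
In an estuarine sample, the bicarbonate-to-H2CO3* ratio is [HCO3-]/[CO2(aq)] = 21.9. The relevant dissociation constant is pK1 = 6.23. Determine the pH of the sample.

pH = 7.57

From K1 = [H⁺][HCO3-]/[CO2(aq)]:  pH = pK1 + log₁₀([HCO3-]/[CO2(aq)])
log₁₀(21.9) = +1.340
pH = 6.23 + (+1.340) = 7.57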